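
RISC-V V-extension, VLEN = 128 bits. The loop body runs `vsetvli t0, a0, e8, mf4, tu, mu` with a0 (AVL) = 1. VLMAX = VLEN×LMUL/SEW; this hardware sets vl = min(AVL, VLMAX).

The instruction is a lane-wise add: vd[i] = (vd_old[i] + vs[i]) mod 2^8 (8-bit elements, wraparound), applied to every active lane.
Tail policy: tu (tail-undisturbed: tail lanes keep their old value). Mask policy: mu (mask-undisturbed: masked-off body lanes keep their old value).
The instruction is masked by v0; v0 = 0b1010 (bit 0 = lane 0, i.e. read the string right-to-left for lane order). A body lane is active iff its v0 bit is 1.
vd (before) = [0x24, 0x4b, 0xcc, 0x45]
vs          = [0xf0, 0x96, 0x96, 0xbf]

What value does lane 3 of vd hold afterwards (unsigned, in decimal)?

VLMAX = (128 × 1/4) / 8 = 4 lanes
vl = min(AVL, VLMAX) = min(1, 4) = 1
vd[0] mask-off/keep -> 0x24
vd[1] tail/keep -> 0x4b
vd[2] tail/keep -> 0xcc
vd[3] tail/keep -> 0x45

vd[3] = 69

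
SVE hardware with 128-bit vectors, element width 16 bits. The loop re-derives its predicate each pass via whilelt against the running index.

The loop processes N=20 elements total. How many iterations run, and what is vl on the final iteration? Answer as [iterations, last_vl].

[iterations, last_vl] = [3, 4]

lane count: 128 div 16 = 8
20 elements at 8/iter → 3 passes, remainder 4 on the last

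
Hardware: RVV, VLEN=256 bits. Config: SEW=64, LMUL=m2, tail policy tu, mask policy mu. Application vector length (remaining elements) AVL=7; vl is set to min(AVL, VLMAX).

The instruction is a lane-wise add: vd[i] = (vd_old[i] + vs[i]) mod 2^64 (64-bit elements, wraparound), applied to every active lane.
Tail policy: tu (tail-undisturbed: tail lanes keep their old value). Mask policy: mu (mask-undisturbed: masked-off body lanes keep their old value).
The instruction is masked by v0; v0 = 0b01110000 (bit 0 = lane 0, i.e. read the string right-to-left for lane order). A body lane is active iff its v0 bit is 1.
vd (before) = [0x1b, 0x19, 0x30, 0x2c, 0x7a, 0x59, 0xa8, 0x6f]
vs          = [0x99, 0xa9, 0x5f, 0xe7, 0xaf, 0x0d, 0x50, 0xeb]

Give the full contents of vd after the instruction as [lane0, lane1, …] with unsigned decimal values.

VLMAX = (256 × 2) / 64 = 8 lanes
AVL=7 ≤ VLMAX=8, so vl = 7
  i=0: mask-off/keep → 27
  i=1: mask-off/keep → 25
  i=2: mask-off/keep → 48
  i=3: mask-off/keep → 44
  i=4: add(0x7a,0xaf) → 297
  i=5: add(0x59,0x0d) → 102
  i=6: add(0xa8,0x50) → 248
  i=7: tail/keep → 111

vd = [27, 25, 48, 44, 297, 102, 248, 111]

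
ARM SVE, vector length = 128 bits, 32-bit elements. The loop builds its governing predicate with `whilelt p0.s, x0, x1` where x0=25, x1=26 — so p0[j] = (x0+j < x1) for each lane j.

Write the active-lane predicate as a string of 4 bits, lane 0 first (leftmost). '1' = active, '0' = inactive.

predicate = 1000

register lanes = 128/32 = 4
active while 25+j < 26, i.e. j ∈ [0,1) capped at 4 ⇒ 1
bits (lane 0 leftmost): 1000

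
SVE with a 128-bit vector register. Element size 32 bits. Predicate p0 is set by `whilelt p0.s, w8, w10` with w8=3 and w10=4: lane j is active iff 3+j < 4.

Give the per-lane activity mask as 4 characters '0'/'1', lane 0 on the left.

predicate = 1000

register lanes = 128/32 = 4
active while 3+j < 4, i.e. j ∈ [0,1) capped at 4 ⇒ 1
bits (lane 0 leftmost): 1000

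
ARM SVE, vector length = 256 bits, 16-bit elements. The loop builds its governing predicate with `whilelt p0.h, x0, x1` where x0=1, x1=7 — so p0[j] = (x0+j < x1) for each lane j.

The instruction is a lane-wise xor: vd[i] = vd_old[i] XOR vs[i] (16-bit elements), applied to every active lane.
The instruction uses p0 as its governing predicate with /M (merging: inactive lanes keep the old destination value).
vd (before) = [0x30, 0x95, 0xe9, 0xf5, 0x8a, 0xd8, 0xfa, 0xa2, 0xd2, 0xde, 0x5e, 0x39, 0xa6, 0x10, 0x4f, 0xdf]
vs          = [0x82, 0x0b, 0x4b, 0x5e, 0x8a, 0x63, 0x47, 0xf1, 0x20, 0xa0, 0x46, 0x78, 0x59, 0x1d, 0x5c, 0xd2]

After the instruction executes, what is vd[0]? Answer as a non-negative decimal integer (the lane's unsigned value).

vd[0] = 178

register lanes = 256/16 = 16
active while 1+j < 7, i.e. j ∈ [0,6) capped at 16 ⇒ 6
vd[0] xor(0x30,0x82) -> 0xb2
vd[1] xor(0x95,0x0b) -> 0x9e
vd[2] xor(0xe9,0x4b) -> 0xa2
vd[3] xor(0xf5,0x5e) -> 0xab
vd[4] xor(0x8a,0x8a) -> 0x00
vd[5] xor(0xd8,0x63) -> 0xbb
vd[6] tail/keep -> 0xfa
vd[7] tail/keep -> 0xa2
vd[8] tail/keep -> 0xd2
vd[9] tail/keep -> 0xde
vd[10] tail/keep -> 0x5e
vd[11] tail/keep -> 0x39
vd[12] tail/keep -> 0xa6
vd[13] tail/keep -> 0x10
vd[14] tail/keep -> 0x4f
vd[15] tail/keep -> 0xdf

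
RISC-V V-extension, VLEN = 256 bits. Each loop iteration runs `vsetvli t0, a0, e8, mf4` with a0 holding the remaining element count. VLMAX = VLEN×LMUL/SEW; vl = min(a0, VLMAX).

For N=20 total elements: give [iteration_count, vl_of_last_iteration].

[iterations, last_vl] = [3, 4]

VLMAX = (256 × 1/4) / 8 = 8 lanes
20 elements at 8/iter → 3 passes, remainder 4 on the last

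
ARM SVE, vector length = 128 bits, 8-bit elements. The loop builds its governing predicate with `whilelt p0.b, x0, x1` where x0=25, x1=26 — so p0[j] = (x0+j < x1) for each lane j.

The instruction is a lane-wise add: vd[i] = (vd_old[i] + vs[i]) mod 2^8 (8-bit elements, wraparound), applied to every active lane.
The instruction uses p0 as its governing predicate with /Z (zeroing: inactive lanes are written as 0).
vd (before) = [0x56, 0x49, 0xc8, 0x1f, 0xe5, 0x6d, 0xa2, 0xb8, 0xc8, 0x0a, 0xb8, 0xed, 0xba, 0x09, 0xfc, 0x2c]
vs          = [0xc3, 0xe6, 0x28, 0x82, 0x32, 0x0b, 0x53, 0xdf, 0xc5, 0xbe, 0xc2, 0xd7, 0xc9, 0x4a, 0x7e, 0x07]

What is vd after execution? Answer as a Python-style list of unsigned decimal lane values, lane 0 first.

vd = [25, 0, 0, 0, 0, 0, 0, 0, 0, 0, 0, 0, 0, 0, 0, 0]

register lanes = 128/8 = 16
active while 25+j < 26, i.e. j ∈ [0,1) capped at 16 ⇒ 1
vd[0] add(0x56,0xc3) -> 0x19
vd[1] tail/zero -> 0x00
vd[2] tail/zero -> 0x00
vd[3] tail/zero -> 0x00
vd[4] tail/zero -> 0x00
vd[5] tail/zero -> 0x00
vd[6] tail/zero -> 0x00
vd[7] tail/zero -> 0x00
vd[8] tail/zero -> 0x00
vd[9] tail/zero -> 0x00
vd[10] tail/zero -> 0x00
vd[11] tail/zero -> 0x00
vd[12] tail/zero -> 0x00
vd[13] tail/zero -> 0x00
vd[14] tail/zero -> 0x00
vd[15] tail/zero -> 0x00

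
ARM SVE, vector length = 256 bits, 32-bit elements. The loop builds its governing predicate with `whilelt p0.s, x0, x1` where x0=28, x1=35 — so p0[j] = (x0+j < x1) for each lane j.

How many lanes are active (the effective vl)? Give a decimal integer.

register lanes = 256/32 = 8
whilelt: lane j active iff 28+j < 35 → j < 7 → 7 active

vl = 7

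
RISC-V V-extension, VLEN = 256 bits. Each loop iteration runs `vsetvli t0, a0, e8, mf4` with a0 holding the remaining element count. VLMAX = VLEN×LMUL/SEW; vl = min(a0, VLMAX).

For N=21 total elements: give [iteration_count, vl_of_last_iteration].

VLMAX = VLEN×LMUL/SEW = 256×1/4/8 = 8
21 elements at 8/iter → 3 passes, remainder 5 on the last

[iterations, last_vl] = [3, 5]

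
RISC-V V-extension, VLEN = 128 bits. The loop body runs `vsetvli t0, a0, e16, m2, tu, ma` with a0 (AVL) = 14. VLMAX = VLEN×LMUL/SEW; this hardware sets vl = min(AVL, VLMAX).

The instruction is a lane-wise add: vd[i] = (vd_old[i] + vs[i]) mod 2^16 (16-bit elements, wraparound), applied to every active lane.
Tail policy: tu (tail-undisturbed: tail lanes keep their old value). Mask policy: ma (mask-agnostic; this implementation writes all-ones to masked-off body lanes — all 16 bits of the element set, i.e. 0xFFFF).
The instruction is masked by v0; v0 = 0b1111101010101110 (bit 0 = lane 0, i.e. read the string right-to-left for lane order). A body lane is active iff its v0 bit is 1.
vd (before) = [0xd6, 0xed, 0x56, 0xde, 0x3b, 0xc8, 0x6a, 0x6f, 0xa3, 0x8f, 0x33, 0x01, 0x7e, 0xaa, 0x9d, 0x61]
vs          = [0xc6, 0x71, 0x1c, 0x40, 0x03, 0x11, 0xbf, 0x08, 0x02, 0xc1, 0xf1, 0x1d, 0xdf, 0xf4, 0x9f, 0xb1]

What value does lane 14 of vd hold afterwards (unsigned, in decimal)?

VLMAX = (128 × 2) / 16 = 16 lanes
vl = min(AVL, VLMAX) = min(14, 16) = 14
[0] mask-off/ones = 0xffff
[1] add(0xed,0x71) = 0x15e
[2] add(0x56,0x1c) = 0x72
[3] add(0xde,0x40) = 0x11e
[4] mask-off/ones = 0xffff
[5] add(0xc8,0x11) = 0xd9
[6] mask-off/ones = 0xffff
[7] add(0x6f,0x08) = 0x77
[8] mask-off/ones = 0xffff
[9] add(0x8f,0xc1) = 0x150
[10] mask-off/ones = 0xffff
[11] add(0x01,0x1d) = 0x1e
[12] add(0x7e,0xdf) = 0x15d
[13] add(0xaa,0xf4) = 0x19e
[14] tail/keep = 0x9d
[15] tail/keep = 0x61

vd[14] = 157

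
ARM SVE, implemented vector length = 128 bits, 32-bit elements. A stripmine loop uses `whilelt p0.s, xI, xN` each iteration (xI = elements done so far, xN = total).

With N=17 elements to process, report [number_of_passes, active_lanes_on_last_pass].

[iterations, last_vl] = [5, 1]

lane count: 128 div 32 = 4
N=17: ⌈17/4⌉ = 5 iters; last vl = 17 − 4×4 = 1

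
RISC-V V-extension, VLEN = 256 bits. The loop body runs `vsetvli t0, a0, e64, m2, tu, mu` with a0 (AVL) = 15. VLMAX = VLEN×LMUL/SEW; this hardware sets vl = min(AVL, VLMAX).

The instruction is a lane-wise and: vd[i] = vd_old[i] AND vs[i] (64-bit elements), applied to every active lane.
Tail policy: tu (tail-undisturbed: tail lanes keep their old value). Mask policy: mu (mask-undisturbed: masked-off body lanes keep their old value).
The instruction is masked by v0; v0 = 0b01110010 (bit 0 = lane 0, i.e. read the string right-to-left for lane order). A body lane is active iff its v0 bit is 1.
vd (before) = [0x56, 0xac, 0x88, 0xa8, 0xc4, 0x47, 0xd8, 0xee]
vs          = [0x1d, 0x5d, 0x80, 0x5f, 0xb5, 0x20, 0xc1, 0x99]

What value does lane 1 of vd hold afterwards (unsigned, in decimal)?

vd[1] = 12

lanes per group: 256·2/64 = 8
vl = min(AVL, VLMAX) = min(15, 8) = 8
vd[0] mask-off/keep -> 0x56
vd[1] and(0xac,0x5d) -> 0x0c
vd[2] mask-off/keep -> 0x88
vd[3] mask-off/keep -> 0xa8
vd[4] and(0xc4,0xb5) -> 0x84
vd[5] and(0x47,0x20) -> 0x00
vd[6] and(0xd8,0xc1) -> 0xc0
vd[7] mask-off/keep -> 0xee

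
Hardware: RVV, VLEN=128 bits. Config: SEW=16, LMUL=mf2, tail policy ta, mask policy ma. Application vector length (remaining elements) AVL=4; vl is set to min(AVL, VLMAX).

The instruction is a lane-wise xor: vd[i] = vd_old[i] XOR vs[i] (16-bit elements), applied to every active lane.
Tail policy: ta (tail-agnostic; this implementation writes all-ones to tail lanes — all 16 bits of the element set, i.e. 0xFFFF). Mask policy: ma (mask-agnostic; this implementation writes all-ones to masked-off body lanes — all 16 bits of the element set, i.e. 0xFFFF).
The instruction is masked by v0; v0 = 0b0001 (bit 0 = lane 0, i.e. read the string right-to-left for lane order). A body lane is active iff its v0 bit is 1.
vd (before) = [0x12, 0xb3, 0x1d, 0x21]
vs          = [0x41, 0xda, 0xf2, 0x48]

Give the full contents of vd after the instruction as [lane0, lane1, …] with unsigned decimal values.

vd = [83, 65535, 65535, 65535]

VLMAX = VLEN×LMUL/SEW = 128×1/2/16 = 4
AVL=4 ≤ VLMAX=4, so vl = 4
vd[0] xor(0x12,0x41) -> 0x53
vd[1] mask-off/ones -> 0xffff
vd[2] mask-off/ones -> 0xffff
vd[3] mask-off/ones -> 0xffff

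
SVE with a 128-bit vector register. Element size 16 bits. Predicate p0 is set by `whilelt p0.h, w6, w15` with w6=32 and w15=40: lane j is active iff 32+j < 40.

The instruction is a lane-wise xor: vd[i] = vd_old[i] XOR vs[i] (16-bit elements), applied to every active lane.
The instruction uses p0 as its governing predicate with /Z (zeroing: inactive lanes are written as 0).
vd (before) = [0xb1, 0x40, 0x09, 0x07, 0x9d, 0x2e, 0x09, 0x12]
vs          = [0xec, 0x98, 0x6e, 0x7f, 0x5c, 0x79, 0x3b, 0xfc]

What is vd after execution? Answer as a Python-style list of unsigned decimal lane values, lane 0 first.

vd = [93, 216, 103, 120, 193, 87, 50, 238]

lane count: 128 div 16 = 8
whilelt: lane j active iff 32+j < 40 → j < 8 → 8 active
[0] xor(0xb1,0xec) = 0x5d
[1] xor(0x40,0x98) = 0xd8
[2] xor(0x09,0x6e) = 0x67
[3] xor(0x07,0x7f) = 0x78
[4] xor(0x9d,0x5c) = 0xc1
[5] xor(0x2e,0x79) = 0x57
[6] xor(0x09,0x3b) = 0x32
[7] xor(0x12,0xfc) = 0xee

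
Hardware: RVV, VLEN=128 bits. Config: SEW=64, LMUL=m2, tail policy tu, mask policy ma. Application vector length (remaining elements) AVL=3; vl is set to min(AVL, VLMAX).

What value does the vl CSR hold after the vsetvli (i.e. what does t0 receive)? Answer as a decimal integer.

lanes per group: 128·2/64 = 4
vl = min(AVL, VLMAX) = min(3, 4) = 3

vl = 3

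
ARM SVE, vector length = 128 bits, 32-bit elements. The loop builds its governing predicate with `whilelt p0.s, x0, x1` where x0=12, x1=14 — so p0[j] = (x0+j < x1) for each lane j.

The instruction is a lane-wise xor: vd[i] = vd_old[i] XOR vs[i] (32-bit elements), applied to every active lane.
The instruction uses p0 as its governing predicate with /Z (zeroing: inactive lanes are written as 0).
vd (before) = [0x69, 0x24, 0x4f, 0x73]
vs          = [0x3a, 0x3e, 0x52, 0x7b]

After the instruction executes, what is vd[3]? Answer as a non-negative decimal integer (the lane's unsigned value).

register lanes = 128/32 = 4
active while 12+j < 14, i.e. j ∈ [0,2) capped at 4 ⇒ 2
lane  0: xor(0x69,0x3a) ⇒ 0x53
lane  1: xor(0x24,0x3e) ⇒ 0x1a
lane  2: tail/zero ⇒ 0x00
lane  3: tail/zero ⇒ 0x00

vd[3] = 0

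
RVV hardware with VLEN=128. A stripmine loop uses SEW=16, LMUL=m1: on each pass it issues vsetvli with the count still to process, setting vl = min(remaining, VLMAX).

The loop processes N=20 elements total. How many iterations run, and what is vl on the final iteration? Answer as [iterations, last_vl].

VLMAX = (128 × 1) / 16 = 8 lanes
20 elements at 8/iter → 3 passes, remainder 4 on the last

[iterations, last_vl] = [3, 4]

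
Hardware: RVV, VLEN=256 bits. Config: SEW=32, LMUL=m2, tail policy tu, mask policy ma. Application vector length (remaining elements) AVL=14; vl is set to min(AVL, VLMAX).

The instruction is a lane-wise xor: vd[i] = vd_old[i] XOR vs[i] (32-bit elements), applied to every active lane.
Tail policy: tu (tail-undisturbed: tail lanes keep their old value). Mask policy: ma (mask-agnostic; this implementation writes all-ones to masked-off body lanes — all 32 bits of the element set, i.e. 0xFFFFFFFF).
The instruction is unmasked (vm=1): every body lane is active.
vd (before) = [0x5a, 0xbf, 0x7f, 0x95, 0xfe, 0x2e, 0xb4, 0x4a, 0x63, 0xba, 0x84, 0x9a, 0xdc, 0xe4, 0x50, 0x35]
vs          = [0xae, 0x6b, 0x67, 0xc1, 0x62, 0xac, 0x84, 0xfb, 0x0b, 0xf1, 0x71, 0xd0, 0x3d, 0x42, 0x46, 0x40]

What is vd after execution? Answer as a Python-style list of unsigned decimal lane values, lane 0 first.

lanes per group: 256·2/32 = 16
AVL=14 ≤ VLMAX=16, so vl = 14
vd[0] xor(0x5a,0xae) -> 0xf4
vd[1] xor(0xbf,0x6b) -> 0xd4
vd[2] xor(0x7f,0x67) -> 0x18
vd[3] xor(0x95,0xc1) -> 0x54
vd[4] xor(0xfe,0x62) -> 0x9c
vd[5] xor(0x2e,0xac) -> 0x82
vd[6] xor(0xb4,0x84) -> 0x30
vd[7] xor(0x4a,0xfb) -> 0xb1
vd[8] xor(0x63,0x0b) -> 0x68
vd[9] xor(0xba,0xf1) -> 0x4b
vd[10] xor(0x84,0x71) -> 0xf5
vd[11] xor(0x9a,0xd0) -> 0x4a
vd[12] xor(0xdc,0x3d) -> 0xe1
vd[13] xor(0xe4,0x42) -> 0xa6
vd[14] tail/keep -> 0x50
vd[15] tail/keep -> 0x35

vd = [244, 212, 24, 84, 156, 130, 48, 177, 104, 75, 245, 74, 225, 166, 80, 53]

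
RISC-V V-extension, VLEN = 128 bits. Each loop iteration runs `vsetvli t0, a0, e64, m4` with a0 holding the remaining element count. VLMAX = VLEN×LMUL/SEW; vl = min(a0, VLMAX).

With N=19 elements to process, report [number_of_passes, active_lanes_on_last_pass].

[iterations, last_vl] = [3, 3]

VLMAX = VLEN×LMUL/SEW = 128×4/64 = 8
N=19: ⌈19/8⌉ = 3 iters; last vl = 19 − 2×8 = 3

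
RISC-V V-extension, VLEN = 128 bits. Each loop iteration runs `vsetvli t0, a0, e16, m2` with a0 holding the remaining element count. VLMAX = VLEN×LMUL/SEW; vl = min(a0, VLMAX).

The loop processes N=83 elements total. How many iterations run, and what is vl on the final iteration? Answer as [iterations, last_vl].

[iterations, last_vl] = [6, 3]

VLMAX = (128 × 2) / 16 = 16 lanes
N=83: ⌈83/16⌉ = 6 iters; last vl = 83 − 5×16 = 3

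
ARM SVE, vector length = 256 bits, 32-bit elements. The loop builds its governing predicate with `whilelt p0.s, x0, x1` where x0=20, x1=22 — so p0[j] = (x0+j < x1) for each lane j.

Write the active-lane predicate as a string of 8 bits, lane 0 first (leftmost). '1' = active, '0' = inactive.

predicate = 11000000

register lanes = 256/32 = 8
active while 20+j < 22, i.e. j ∈ [0,2) capped at 8 ⇒ 2
bits (lane 0 leftmost): 11000000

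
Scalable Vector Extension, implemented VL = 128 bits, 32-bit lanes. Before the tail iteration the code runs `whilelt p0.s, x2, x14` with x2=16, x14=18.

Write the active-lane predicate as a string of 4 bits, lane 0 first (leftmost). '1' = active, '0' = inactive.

128-bit reg / 32-bit elem → 4 lanes
whilelt: lane j active iff 16+j < 18 → j < 2 → 2 active
bits (lane 0 leftmost): 1100

predicate = 1100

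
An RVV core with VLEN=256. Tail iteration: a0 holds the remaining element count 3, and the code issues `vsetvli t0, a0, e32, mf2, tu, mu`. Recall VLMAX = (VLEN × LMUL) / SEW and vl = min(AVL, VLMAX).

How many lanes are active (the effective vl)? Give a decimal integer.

lanes per group: 256·1/2/32 = 4
vl = min(AVL, VLMAX) = min(3, 4) = 3

vl = 3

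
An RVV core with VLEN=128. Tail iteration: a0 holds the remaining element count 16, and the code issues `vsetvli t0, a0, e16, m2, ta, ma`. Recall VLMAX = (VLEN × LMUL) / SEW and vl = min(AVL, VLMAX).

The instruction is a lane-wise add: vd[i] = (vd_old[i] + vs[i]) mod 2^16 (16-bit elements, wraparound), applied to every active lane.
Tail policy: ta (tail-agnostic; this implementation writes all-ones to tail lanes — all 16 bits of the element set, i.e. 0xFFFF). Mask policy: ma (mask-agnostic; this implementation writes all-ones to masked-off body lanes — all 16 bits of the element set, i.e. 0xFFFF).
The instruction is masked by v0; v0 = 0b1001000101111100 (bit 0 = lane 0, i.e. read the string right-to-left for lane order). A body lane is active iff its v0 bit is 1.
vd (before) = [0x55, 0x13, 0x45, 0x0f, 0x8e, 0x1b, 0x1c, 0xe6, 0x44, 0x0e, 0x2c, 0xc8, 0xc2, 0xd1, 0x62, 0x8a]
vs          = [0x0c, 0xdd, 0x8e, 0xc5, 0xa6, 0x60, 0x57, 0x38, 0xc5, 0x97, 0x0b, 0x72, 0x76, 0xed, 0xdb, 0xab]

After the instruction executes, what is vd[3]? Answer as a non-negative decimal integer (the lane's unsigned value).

VLMAX = (128 × 2) / 16 = 16 lanes
vl ← min(16, 16) = 16
  i=0: mask-off/ones → 65535
  i=1: mask-off/ones → 65535
  i=2: add(0x45,0x8e) → 211
  i=3: add(0x0f,0xc5) → 212
  i=4: add(0x8e,0xa6) → 308
  i=5: add(0x1b,0x60) → 123
  i=6: add(0x1c,0x57) → 115
  i=7: mask-off/ones → 65535
  i=8: add(0x44,0xc5) → 265
  i=9: mask-off/ones → 65535
  i=10: mask-off/ones → 65535
  i=11: mask-off/ones → 65535
  i=12: add(0xc2,0x76) → 312
  i=13: mask-off/ones → 65535
  i=14: mask-off/ones → 65535
  i=15: add(0x8a,0xab) → 309

vd[3] = 212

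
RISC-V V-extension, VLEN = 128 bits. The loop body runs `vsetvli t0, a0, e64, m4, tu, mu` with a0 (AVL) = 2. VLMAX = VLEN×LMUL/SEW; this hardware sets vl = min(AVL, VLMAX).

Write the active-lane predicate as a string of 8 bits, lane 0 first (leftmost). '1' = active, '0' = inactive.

predicate = 11000000

lanes per group: 128·4/64 = 8
vl = min(AVL, VLMAX) = min(2, 8) = 2
bits (lane 0 leftmost): 11000000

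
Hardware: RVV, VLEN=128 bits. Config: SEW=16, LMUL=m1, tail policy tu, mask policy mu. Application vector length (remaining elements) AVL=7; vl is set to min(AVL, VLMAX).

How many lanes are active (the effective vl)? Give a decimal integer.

VLMAX = (128 × 1) / 16 = 8 lanes
vl = min(AVL, VLMAX) = min(7, 8) = 7

vl = 7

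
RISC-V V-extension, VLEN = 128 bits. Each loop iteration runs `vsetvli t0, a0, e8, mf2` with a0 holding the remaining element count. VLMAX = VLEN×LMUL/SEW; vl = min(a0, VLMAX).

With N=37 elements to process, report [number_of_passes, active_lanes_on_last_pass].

[iterations, last_vl] = [5, 5]

lanes per group: 128·1/2/8 = 8
N=37: ⌈37/8⌉ = 5 iters; last vl = 37 − 4×8 = 5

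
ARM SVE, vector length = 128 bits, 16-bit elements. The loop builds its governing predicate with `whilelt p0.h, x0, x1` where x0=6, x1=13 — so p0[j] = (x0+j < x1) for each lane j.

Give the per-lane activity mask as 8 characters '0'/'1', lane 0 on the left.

predicate = 11111110

register lanes = 128/16 = 8
active while 6+j < 13, i.e. j ∈ [0,7) capped at 8 ⇒ 7
bits (lane 0 leftmost): 11111110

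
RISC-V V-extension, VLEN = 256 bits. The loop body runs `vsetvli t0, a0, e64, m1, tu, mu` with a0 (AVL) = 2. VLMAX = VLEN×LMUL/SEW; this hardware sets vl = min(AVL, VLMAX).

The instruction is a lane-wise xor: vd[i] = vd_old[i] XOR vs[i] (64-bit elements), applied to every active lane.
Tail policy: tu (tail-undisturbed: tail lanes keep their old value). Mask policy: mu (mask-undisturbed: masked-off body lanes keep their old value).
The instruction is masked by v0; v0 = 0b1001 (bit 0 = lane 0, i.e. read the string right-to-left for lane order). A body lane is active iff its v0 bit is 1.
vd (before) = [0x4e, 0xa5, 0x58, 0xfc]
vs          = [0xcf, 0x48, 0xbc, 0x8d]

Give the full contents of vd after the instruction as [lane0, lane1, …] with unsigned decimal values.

VLMAX = (256 × 1) / 64 = 4 lanes
AVL=2 ≤ VLMAX=4, so vl = 2
vd[0] xor(0x4e,0xcf) -> 0x81
vd[1] mask-off/keep -> 0xa5
vd[2] tail/keep -> 0x58
vd[3] tail/keep -> 0xfc

vd = [129, 165, 88, 252]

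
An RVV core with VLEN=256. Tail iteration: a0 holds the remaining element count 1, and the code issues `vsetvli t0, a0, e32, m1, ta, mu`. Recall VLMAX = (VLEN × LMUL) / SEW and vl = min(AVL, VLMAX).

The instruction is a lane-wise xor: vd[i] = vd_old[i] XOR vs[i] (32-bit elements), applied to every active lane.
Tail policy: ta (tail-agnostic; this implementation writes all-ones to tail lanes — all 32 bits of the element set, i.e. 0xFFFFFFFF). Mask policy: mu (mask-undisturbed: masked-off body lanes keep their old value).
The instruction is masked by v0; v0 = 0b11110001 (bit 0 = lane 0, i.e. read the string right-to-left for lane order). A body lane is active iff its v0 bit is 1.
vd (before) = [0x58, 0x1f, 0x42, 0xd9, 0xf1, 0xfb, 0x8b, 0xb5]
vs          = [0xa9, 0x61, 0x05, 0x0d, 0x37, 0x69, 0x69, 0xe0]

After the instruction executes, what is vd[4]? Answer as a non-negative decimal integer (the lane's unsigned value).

VLMAX = (256 × 1) / 32 = 8 lanes
AVL=1 ≤ VLMAX=8, so vl = 1
  i=0: xor(0x58,0xa9) → 241
  i=1: tail/ones → 4294967295
  i=2: tail/ones → 4294967295
  i=3: tail/ones → 4294967295
  i=4: tail/ones → 4294967295
  i=5: tail/ones → 4294967295
  i=6: tail/ones → 4294967295
  i=7: tail/ones → 4294967295

vd[4] = 4294967295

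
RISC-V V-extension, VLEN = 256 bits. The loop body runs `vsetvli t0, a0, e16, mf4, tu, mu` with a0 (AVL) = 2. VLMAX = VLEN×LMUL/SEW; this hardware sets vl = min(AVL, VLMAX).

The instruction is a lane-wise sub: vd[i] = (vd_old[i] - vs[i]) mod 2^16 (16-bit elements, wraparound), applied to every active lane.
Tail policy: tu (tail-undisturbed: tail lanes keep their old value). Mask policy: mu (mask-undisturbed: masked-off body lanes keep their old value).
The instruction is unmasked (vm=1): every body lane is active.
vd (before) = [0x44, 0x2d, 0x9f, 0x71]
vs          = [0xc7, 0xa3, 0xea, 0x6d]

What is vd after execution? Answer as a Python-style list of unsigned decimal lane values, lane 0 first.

VLMAX = (256 × 1/4) / 16 = 4 lanes
AVL=2 ≤ VLMAX=4, so vl = 2
lane  0: sub(0x44,0xc7) ⇒ 0xff7d
lane  1: sub(0x2d,0xa3) ⇒ 0xff8a
lane  2: tail/keep ⇒ 0x9f
lane  3: tail/keep ⇒ 0x71

vd = [65405, 65418, 159, 113]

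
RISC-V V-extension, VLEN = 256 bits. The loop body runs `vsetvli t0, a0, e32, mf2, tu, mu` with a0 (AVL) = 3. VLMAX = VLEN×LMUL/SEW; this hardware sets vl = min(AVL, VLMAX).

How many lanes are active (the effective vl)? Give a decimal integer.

vl = 3

lanes per group: 256·1/2/32 = 4
AVL=3 ≤ VLMAX=4, so vl = 3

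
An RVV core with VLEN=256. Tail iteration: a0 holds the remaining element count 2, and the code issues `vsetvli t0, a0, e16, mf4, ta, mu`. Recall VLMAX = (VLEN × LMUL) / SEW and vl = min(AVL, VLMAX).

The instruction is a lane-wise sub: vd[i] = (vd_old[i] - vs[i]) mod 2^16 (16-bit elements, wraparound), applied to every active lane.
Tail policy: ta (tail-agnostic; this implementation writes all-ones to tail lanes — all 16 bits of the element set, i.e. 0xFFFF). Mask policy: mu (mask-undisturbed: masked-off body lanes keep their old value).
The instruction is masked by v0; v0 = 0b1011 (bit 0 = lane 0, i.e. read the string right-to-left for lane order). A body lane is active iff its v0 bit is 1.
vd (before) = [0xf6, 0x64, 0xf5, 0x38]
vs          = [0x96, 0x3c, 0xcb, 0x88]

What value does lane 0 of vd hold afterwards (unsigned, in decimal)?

vd[0] = 96

lanes per group: 256·1/4/16 = 4
AVL=2 ≤ VLMAX=4, so vl = 2
vd[0] sub(0xf6,0x96) -> 0x60
vd[1] sub(0x64,0x3c) -> 0x28
vd[2] tail/ones -> 0xffff
vd[3] tail/ones -> 0xffff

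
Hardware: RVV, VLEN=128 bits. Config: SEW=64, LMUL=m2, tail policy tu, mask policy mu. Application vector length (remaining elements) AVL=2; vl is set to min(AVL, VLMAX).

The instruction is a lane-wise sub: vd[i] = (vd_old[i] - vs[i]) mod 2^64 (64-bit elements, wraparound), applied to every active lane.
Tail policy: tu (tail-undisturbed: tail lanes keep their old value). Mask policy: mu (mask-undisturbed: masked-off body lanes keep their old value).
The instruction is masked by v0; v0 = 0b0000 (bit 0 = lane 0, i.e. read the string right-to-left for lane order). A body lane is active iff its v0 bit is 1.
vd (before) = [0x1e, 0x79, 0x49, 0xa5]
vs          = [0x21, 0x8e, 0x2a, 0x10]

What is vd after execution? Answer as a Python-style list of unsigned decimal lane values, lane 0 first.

vd = [30, 121, 73, 165]

VLMAX = (128 × 2) / 64 = 4 lanes
vl = min(AVL, VLMAX) = min(2, 4) = 2
lane  0: mask-off/keep ⇒ 0x1e
lane  1: mask-off/keep ⇒ 0x79
lane  2: tail/keep ⇒ 0x49
lane  3: tail/keep ⇒ 0xa5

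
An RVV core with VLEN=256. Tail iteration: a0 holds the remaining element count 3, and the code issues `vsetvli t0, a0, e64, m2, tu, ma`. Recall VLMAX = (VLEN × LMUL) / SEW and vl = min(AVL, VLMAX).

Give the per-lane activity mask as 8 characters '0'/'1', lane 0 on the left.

predicate = 11100000

lanes per group: 256·2/64 = 8
AVL=3 ≤ VLMAX=8, so vl = 3
bits (lane 0 leftmost): 11100000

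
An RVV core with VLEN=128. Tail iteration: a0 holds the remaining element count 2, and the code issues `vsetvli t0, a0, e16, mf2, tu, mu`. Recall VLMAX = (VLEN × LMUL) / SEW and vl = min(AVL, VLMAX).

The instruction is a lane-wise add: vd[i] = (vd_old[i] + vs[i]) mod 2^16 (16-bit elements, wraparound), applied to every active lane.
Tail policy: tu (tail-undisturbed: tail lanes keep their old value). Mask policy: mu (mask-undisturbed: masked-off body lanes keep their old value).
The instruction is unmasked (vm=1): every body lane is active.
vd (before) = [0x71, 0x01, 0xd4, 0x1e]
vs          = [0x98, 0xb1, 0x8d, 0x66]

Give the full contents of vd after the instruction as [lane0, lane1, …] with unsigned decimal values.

vd = [265, 178, 212, 30]

lanes per group: 128·1/2/16 = 4
vl = min(AVL, VLMAX) = min(2, 4) = 2
  i=0: add(0x71,0x98) → 265
  i=1: add(0x01,0xb1) → 178
  i=2: tail/keep → 212
  i=3: tail/keep → 30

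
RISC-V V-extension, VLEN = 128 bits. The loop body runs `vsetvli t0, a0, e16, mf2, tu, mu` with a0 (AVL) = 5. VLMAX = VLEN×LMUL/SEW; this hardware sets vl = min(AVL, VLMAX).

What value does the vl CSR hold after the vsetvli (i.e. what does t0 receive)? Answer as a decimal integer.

VLMAX = (128 × 1/2) / 16 = 4 lanes
vl = min(AVL, VLMAX) = min(5, 4) = 4

vl = 4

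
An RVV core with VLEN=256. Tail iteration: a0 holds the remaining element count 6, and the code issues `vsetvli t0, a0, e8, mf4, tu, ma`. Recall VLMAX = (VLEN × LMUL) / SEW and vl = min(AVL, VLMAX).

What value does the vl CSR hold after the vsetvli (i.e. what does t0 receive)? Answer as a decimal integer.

VLMAX = VLEN×LMUL/SEW = 256×1/4/8 = 8
AVL=6 ≤ VLMAX=8, so vl = 6

vl = 6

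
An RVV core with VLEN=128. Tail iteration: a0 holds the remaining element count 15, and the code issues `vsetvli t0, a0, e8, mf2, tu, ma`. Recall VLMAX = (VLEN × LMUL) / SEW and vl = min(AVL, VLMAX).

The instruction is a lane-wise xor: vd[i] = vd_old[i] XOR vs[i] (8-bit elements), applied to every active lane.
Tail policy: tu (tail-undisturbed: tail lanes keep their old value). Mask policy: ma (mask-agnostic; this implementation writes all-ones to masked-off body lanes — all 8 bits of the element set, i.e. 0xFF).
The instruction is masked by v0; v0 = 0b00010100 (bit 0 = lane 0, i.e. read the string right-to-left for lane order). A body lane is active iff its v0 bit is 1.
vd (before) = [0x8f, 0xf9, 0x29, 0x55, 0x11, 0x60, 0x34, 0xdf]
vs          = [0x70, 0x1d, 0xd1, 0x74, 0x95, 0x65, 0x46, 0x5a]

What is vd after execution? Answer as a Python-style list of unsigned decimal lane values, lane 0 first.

VLMAX = (128 × 1/2) / 8 = 8 lanes
vl = min(AVL, VLMAX) = min(15, 8) = 8
  i=0: mask-off/ones → 255
  i=1: mask-off/ones → 255
  i=2: xor(0x29,0xd1) → 248
  i=3: mask-off/ones → 255
  i=4: xor(0x11,0x95) → 132
  i=5: mask-off/ones → 255
  i=6: mask-off/ones → 255
  i=7: mask-off/ones → 255

vd = [255, 255, 248, 255, 132, 255, 255, 255]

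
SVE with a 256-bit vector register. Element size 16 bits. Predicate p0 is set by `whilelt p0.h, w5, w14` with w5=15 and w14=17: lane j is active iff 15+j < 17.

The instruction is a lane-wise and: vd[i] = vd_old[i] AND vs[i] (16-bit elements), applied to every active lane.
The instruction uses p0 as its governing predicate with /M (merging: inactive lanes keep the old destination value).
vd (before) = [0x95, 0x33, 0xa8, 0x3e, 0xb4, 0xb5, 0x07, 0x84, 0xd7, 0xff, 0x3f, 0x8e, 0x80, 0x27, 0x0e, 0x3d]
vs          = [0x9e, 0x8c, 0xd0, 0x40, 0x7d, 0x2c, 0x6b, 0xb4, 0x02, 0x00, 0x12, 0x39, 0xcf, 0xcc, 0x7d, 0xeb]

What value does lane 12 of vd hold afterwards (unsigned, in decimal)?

lane count: 256 div 16 = 16
active while 15+j < 17, i.e. j ∈ [0,2) capped at 16 ⇒ 2
vd[0] and(0x95,0x9e) -> 0x94
vd[1] and(0x33,0x8c) -> 0x00
vd[2] tail/keep -> 0xa8
vd[3] tail/keep -> 0x3e
vd[4] tail/keep -> 0xb4
vd[5] tail/keep -> 0xb5
vd[6] tail/keep -> 0x07
vd[7] tail/keep -> 0x84
vd[8] tail/keep -> 0xd7
vd[9] tail/keep -> 0xff
vd[10] tail/keep -> 0x3f
vd[11] tail/keep -> 0x8e
vd[12] tail/keep -> 0x80
vd[13] tail/keep -> 0x27
vd[14] tail/keep -> 0x0e
vd[15] tail/keep -> 0x3d

vd[12] = 128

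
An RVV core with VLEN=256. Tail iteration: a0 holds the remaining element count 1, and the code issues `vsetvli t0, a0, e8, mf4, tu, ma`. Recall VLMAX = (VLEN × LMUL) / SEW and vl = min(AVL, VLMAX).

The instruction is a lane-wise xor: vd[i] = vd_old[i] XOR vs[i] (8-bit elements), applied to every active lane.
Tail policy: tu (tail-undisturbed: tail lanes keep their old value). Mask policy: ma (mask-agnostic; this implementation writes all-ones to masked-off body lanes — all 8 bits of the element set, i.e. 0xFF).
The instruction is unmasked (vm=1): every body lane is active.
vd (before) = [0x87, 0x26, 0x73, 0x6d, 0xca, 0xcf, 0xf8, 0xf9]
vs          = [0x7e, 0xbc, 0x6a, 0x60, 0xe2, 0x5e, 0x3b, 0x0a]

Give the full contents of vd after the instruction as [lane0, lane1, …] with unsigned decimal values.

VLMAX = VLEN×LMUL/SEW = 256×1/4/8 = 8
AVL=1 ≤ VLMAX=8, so vl = 1
vd[0] xor(0x87,0x7e) -> 0xf9
vd[1] tail/keep -> 0x26
vd[2] tail/keep -> 0x73
vd[3] tail/keep -> 0x6d
vd[4] tail/keep -> 0xca
vd[5] tail/keep -> 0xcf
vd[6] tail/keep -> 0xf8
vd[7] tail/keep -> 0xf9

vd = [249, 38, 115, 109, 202, 207, 248, 249]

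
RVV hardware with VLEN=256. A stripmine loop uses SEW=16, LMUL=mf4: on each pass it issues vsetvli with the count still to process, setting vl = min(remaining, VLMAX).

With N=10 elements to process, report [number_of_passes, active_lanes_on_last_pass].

VLMAX = VLEN×LMUL/SEW = 256×1/4/16 = 4
N=10: ⌈10/4⌉ = 3 iters; last vl = 10 − 2×4 = 2

[iterations, last_vl] = [3, 2]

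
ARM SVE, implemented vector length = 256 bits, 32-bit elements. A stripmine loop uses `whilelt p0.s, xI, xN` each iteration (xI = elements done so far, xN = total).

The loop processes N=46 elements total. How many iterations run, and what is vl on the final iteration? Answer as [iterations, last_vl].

[iterations, last_vl] = [6, 6]

lane count: 256 div 32 = 8
iterations = ceil(46/8) = 6; final-pass vl = 6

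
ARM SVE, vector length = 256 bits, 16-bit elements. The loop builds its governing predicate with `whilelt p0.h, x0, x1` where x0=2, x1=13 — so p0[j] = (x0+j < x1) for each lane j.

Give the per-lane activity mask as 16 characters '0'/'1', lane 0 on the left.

predicate = 1111111111100000

lane count: 256 div 16 = 16
active while 2+j < 13, i.e. j ∈ [0,11) capped at 16 ⇒ 11
bits (lane 0 leftmost): 1111111111100000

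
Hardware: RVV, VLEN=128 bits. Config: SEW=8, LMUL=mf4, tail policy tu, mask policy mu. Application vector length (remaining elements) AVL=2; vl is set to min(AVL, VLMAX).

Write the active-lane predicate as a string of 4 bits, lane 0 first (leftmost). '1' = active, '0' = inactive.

VLMAX = (128 × 1/4) / 8 = 4 lanes
vl = min(AVL, VLMAX) = min(2, 4) = 2
bits (lane 0 leftmost): 1100

predicate = 1100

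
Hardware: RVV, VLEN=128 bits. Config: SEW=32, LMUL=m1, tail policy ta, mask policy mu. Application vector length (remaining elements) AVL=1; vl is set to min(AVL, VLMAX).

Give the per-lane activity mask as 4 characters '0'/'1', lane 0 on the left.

predicate = 1000

lanes per group: 128·1/32 = 4
AVL=1 ≤ VLMAX=4, so vl = 1
bits (lane 0 leftmost): 1000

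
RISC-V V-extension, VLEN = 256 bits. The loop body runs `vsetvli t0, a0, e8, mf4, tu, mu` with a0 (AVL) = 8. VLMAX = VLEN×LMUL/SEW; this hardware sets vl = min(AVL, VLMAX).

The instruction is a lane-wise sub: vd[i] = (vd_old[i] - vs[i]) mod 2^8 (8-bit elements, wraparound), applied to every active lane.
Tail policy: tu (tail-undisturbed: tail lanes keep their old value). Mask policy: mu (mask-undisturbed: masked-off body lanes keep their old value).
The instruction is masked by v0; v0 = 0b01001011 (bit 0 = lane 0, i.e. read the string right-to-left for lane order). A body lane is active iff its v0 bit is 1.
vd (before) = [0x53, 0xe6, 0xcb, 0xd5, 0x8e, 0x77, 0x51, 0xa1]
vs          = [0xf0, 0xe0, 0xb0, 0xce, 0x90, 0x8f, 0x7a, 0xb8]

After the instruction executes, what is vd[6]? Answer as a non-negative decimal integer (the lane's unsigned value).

vd[6] = 215

lanes per group: 256·1/4/8 = 8
vl = min(AVL, VLMAX) = min(8, 8) = 8
  i=0: sub(0x53,0xf0) → 99
  i=1: sub(0xe6,0xe0) → 6
  i=2: mask-off/keep → 203
  i=3: sub(0xd5,0xce) → 7
  i=4: mask-off/keep → 142
  i=5: mask-off/keep → 119
  i=6: sub(0x51,0x7a) → 215
  i=7: mask-off/keep → 161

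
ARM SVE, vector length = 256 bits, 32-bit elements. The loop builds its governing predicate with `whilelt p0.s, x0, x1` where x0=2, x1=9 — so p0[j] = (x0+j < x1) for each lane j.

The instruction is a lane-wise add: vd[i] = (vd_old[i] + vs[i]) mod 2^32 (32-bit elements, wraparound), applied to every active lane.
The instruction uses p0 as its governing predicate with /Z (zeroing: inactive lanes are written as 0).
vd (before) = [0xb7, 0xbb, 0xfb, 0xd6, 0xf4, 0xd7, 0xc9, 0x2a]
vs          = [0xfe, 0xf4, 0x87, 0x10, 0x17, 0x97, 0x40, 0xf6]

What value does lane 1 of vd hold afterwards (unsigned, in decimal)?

register lanes = 256/32 = 8
whilelt: lane j active iff 2+j < 9 → j < 7 → 7 active
  i=0: add(0xb7,0xfe) → 437
  i=1: add(0xbb,0xf4) → 431
  i=2: add(0xfb,0x87) → 386
  i=3: add(0xd6,0x10) → 230
  i=4: add(0xf4,0x17) → 267
  i=5: add(0xd7,0x97) → 366
  i=6: add(0xc9,0x40) → 265
  i=7: tail/zero → 0

vd[1] = 431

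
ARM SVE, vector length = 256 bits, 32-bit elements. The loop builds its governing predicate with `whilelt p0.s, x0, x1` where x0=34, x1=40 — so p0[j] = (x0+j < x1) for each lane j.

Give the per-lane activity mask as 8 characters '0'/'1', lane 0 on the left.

predicate = 11111100

lane count: 256 div 32 = 8
p0[j] = (34+j < 40); true for j=0..5 → 6 lanes set
bits (lane 0 leftmost): 11111100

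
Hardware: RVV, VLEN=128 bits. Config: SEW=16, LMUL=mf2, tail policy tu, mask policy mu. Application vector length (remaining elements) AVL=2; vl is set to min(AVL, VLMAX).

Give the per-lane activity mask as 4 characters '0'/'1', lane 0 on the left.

VLMAX = (128 × 1/2) / 16 = 4 lanes
AVL=2 ≤ VLMAX=4, so vl = 2
bits (lane 0 leftmost): 1100

predicate = 1100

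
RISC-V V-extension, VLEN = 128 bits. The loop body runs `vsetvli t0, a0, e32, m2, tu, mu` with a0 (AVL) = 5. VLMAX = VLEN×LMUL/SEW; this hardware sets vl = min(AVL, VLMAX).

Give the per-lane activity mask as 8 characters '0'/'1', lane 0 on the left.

predicate = 11111000

VLMAX = VLEN×LMUL/SEW = 128×2/32 = 8
vl ← min(5, 8) = 5
bits (lane 0 leftmost): 11111000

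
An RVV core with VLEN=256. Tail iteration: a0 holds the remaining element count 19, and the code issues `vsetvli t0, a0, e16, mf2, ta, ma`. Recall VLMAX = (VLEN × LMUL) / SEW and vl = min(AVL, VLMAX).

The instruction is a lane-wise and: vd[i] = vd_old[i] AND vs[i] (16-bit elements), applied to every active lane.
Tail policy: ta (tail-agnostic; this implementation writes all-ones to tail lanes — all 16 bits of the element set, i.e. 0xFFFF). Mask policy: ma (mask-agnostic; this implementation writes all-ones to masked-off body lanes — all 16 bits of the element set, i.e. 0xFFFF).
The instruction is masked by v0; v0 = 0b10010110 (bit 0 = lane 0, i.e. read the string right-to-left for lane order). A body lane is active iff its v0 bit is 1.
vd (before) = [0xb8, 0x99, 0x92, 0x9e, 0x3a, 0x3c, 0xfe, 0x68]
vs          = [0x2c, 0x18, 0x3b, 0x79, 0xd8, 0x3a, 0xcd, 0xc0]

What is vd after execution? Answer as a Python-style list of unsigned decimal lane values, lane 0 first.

VLMAX = (256 × 1/2) / 16 = 8 lanes
vl ← min(19, 8) = 8
[0] mask-off/ones = 0xffff
[1] and(0x99,0x18) = 0x18
[2] and(0x92,0x3b) = 0x12
[3] mask-off/ones = 0xffff
[4] and(0x3a,0xd8) = 0x18
[5] mask-off/ones = 0xffff
[6] mask-off/ones = 0xffff
[7] and(0x68,0xc0) = 0x40

vd = [65535, 24, 18, 65535, 24, 65535, 65535, 64]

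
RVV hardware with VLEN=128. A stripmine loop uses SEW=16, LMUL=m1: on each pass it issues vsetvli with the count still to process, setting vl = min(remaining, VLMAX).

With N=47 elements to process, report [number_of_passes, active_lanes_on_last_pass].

VLMAX = (128 × 1) / 16 = 8 lanes
47 elements at 8/iter → 6 passes, remainder 7 on the last

[iterations, last_vl] = [6, 7]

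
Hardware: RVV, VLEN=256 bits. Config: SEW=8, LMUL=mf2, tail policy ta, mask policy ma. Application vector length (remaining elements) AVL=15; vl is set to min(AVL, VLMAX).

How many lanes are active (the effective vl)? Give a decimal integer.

vl = 15

VLMAX = (256 × 1/2) / 8 = 16 lanes
AVL=15 ≤ VLMAX=16, so vl = 15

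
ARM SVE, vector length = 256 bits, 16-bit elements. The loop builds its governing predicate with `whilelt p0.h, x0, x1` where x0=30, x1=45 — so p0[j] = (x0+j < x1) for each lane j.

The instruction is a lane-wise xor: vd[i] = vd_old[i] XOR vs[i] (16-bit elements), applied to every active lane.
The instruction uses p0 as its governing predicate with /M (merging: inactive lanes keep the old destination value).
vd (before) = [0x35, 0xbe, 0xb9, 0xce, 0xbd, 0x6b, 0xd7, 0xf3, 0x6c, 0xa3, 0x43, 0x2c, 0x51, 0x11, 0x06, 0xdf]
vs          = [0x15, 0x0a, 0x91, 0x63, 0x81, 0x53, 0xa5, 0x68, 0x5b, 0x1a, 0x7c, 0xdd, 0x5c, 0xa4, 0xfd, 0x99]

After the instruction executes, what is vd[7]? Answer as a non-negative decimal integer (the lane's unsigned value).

register lanes = 256/16 = 16
p0[j] = (30+j < 45); true for j=0..14 → 15 lanes set
[0] xor(0x35,0x15) = 0x20
[1] xor(0xbe,0x0a) = 0xb4
[2] xor(0xb9,0x91) = 0x28
[3] xor(0xce,0x63) = 0xad
[4] xor(0xbd,0x81) = 0x3c
[5] xor(0x6b,0x53) = 0x38
[6] xor(0xd7,0xa5) = 0x72
[7] xor(0xf3,0x68) = 0x9b
[8] xor(0x6c,0x5b) = 0x37
[9] xor(0xa3,0x1a) = 0xb9
[10] xor(0x43,0x7c) = 0x3f
[11] xor(0x2c,0xdd) = 0xf1
[12] xor(0x51,0x5c) = 0x0d
[13] xor(0x11,0xa4) = 0xb5
[14] xor(0x06,0xfd) = 0xfb
[15] tail/keep = 0xdf

vd[7] = 155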